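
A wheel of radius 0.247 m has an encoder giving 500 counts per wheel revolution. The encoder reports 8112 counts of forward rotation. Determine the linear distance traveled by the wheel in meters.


revs = 8112/500 = 16.224000
d = revs * 2*pi*r = 16.224000 * 2*pi*0.247 = 25.1788

25.1788 m


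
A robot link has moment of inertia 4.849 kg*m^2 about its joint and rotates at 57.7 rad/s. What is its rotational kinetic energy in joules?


KE = (1/2)*I*omega^2 = 0.5*4.849*57.7^2 = 8071.8636

8071.8636 J


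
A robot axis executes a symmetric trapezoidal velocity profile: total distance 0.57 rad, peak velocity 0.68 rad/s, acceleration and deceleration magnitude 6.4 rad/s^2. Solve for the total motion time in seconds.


t_acc = v/a = 0.68/6.4 = 0.106250 s
d_acc = v^2/(2a) = 0.036125 rad (each ramp)
d_cruise = 0.57 - 2*0.036125 = 0.497750 rad
t_cruise = 0.497750/0.68 = 0.731985 s
t_total = 2*0.106250 + 0.731985 = 0.9445

0.9445 s


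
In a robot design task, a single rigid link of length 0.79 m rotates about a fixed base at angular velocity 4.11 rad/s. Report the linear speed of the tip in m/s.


v = L*omega = 0.79 * 4.11 = 3.2469

3.2469 m/s


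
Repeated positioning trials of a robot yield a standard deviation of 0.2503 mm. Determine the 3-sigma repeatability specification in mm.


repeatability = 3*sigma = 3*0.2503 = 0.7509

0.7509 mm


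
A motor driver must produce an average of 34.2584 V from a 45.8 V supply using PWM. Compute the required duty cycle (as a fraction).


D = V_avg/V_supply = 34.2584/45.8 = 0.7480

0.7480


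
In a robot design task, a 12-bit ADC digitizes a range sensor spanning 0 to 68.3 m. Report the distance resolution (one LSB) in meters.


res = range / 2^n = 68.3/2^12 = 68.3/4096 = 0.0167

0.0167 m


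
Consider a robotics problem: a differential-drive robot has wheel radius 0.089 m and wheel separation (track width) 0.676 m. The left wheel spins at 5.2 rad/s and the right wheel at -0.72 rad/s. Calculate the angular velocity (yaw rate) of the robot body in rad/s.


omega = r*(wR - wL)/L = 0.089*(-0.72 - (5.2))/0.676 = -0.7794

-0.7794 rad/s


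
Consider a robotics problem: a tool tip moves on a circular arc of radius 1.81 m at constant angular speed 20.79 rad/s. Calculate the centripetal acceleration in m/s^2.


a_c = omega^2 * r = 20.79^2 * 1.81 = 782.3256

782.3256 m/s^2


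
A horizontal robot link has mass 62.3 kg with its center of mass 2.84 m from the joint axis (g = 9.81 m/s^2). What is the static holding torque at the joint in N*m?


tau = m*g*L = 62.3 * 9.81 * 2.84 = 1735.7029

1735.7029 N*m


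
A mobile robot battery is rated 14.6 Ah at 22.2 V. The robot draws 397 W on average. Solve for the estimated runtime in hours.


E = 14.6*22.2 = 324.1200 Wh
t = E/P = 324.1200/397 = 0.8164

0.8164 hours


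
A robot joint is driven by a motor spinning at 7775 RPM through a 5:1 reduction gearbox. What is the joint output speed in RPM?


omega_joint = omega_motor / N = 7775 / 5 = 1555.0000

1555.0000 RPM


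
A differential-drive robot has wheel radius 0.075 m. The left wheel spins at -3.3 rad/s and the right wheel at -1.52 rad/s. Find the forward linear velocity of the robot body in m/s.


v = r*(wR + wL)/2 = 0.075*(-1.52 + -3.3)/2 = -0.1807

-0.1807 m/s


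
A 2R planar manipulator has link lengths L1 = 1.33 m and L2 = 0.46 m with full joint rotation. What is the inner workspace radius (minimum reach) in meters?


r_min = |L1 - L2| = |1.33 - 0.46| = 0.8700

0.8700 m


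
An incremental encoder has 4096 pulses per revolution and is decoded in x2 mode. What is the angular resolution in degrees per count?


resolution = 360 / (PPR * 2) = 360 / 8192 = 0.0439

0.0439 degrees


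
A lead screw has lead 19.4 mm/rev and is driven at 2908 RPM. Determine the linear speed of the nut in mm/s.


v = lead * (RPM/60) = 19.4*2908/60 = 940.2533

940.2533 mm/s


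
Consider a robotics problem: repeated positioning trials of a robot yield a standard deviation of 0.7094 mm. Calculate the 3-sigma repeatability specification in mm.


repeatability = 3*sigma = 3*0.7094 = 2.1282

2.1282 mm


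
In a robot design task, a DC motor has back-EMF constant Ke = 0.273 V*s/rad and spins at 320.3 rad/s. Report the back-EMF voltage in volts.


V_emf = Ke * omega = 0.273*320.3 = 87.4419

87.4419 V


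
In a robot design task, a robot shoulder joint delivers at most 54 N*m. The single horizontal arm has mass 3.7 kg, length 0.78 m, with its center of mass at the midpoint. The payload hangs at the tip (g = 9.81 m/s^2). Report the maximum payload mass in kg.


tau_arm = m_arm*g*(L/2) = 3.7*9.81*0.78/2 = 14.1558 N*m
tau_payload = tau_max - tau_arm = 54 - 14.1558 = 39.8442
m_payload = tau_payload / (g*L) = 39.8442 / (9.81*0.78) = 5.2072

5.2072 kg


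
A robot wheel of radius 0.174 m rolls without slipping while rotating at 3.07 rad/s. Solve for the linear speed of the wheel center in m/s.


v = omega * r = 3.07 * 0.174 = 0.5342

0.5342 m/s


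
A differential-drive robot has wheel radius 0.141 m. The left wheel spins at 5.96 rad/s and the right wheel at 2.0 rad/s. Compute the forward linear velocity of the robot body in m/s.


v = r*(wR + wL)/2 = 0.141*(2.0 + 5.96)/2 = 0.5612

0.5612 m/s


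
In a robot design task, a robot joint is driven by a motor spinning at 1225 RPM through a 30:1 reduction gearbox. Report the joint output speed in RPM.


omega_joint = omega_motor / N = 1225 / 30 = 40.8333

40.8333 RPM


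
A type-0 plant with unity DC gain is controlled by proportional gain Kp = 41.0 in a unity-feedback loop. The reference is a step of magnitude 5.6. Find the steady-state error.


e_ss = R/(1 + Kp) = 5.6/(1 + 41.0) = 5.6/42.0000 = 0.1333

0.1333


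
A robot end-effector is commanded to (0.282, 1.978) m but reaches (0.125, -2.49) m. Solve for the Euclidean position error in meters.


dx = 0.125 - (0.282) = -0.1570, dy = -2.49 - (1.978) = -4.4680
err = sqrt(0.024649 + 19.963024) = 4.4708

4.4708 m


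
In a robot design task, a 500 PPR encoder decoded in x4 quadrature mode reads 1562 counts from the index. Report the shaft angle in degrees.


angle = counts * 360 / (PPR*4) = 1562 * 360 / 2000 = 281.1600

281.1600 degrees


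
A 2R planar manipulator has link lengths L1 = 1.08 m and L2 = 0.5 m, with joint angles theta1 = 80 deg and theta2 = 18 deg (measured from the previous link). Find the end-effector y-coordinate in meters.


y = L1*sin(th1) + L2*sin(th1+th2) = 1.08*sin(80 deg) + 0.5*sin(98 deg) = 1.5587

1.5587 m


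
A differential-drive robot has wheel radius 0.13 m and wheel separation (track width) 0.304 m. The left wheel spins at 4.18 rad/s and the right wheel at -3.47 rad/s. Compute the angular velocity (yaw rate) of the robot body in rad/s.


omega = r*(wR - wL)/L = 0.13*(-3.47 - (4.18))/0.304 = -3.2714

-3.2714 rad/s


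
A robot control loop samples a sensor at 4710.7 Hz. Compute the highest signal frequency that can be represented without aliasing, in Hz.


f_max = f_s/2 = 4710.7/2 = 2355.3500

2355.3500 Hz


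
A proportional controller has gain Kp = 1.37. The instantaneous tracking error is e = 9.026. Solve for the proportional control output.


u_P = Kp * e = 1.37 * 9.026 = 12.3656

12.3656


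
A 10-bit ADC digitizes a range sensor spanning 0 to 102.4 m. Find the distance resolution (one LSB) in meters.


res = range / 2^n = 102.4/2^10 = 102.4/1024 = 0.1000

0.1000 m


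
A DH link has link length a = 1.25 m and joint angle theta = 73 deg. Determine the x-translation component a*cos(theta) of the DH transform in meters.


a*cos(theta) = 1.25*cos(73 deg) = 0.3655

0.3655 m


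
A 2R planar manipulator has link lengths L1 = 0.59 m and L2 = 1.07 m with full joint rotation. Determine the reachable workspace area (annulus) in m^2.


r_max = L1 + L2 = 1.6600, r_min = |L1 - L2| = 0.4800
A = pi*(r_max^2 - r_min^2) = pi*(2.7556 - 0.2304) = 7.9331

7.9331 m^2


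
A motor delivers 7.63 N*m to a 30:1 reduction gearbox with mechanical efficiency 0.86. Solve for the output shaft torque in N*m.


tau_out = tau_in * N * eta = 7.63 * 30 * 0.86 = 196.8540

196.8540 N*m


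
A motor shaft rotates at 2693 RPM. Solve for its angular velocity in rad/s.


omega = 2693 * 2*pi/60 = 282.0103

282.0103 rad/s


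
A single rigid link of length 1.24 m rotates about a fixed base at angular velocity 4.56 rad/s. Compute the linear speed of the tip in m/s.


v = L*omega = 1.24 * 4.56 = 5.6544

5.6544 m/s


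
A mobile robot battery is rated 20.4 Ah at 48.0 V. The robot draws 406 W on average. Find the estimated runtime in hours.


E = 20.4*48.0 = 979.2000 Wh
t = E/P = 979.2000/406 = 2.4118

2.4118 hours


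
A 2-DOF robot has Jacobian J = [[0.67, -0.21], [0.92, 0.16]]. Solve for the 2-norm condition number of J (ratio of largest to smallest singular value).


JJ^T eigenvalues: trace(JJ^T) = 1.3650, det(JJ^T) = det(J)^2 = 0.09024016
s_max^2 = (1.3650 + sqrt(1.50226436))/2 = 1.29533447
s_min^2 = (1.3650 - sqrt(1.50226436))/2 = 0.06966553
kappa = s_max/s_min = sqrt(1.29533447/0.06966553) = 4.3120

4.3120


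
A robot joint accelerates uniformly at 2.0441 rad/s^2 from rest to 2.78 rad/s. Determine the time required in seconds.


t = delta_omega / alpha = 2.78 / 2.0441 = 1.3600

1.3600 s


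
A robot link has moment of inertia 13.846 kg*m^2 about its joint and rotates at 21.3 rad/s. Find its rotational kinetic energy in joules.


KE = (1/2)*I*omega^2 = 0.5*13.846*21.3^2 = 3140.8959

3140.8959 J


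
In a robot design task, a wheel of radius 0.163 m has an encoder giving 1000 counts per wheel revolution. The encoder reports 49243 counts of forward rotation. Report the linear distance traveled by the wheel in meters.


revs = 49243/1000 = 49.243000
d = revs * 2*pi*r = 49.243000 * 2*pi*0.163 = 50.4327

50.4327 m


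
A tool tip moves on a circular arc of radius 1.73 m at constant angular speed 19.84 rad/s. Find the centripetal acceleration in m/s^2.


a_c = omega^2 * r = 19.84^2 * 1.73 = 680.9723

680.9723 m/s^2


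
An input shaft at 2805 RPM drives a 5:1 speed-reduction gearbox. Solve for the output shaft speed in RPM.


omega_out = omega_in / N = 2805 / 5 = 561.0000

561.0000 RPM


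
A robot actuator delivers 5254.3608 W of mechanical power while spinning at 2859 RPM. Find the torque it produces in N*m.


omega = 2859 * 2*pi/60 = 299.393780 rad/s
tau = P / omega = 5254.3608 / 299.393780 = 17.5500

17.5500 N*m


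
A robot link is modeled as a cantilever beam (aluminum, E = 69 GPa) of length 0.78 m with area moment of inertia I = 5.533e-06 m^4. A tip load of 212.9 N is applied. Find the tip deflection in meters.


delta = F*L^3/(3*E*I) = 212.9*0.78^3/(3*6.900e+10*5.533e-06)
      = 101.0321208/1145331 = 8.8212e-05

8.8212e-05 m


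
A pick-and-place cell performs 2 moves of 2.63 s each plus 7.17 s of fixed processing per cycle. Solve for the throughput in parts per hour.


T_cycle = 2*2.63 + 7.17 = 12.4300 s
rate = 3600/T = 289.6219

289.6219 parts/hour


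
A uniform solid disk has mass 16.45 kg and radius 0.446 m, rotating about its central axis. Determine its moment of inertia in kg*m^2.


I = (1/2)*m*R^2 = 0.5*16.45*0.446^2 = 1.6361

1.6361 kg*m^2


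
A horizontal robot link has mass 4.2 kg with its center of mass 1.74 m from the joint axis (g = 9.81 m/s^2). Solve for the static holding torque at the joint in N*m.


tau = m*g*L = 4.2 * 9.81 * 1.74 = 71.6915

71.6915 N*m


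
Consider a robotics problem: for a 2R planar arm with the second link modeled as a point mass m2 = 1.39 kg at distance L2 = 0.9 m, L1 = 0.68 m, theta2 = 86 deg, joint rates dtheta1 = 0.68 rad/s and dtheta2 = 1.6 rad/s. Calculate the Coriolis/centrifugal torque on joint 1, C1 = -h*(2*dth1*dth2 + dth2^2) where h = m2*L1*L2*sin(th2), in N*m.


h = m2*L1*L2*sin(th2) = 1.39*0.68*0.9*sin(86 deg) = 0.848608
C1 = -h*(2*0.68*1.6 + 1.6^2) = -0.848608*4.7360 = -4.0190

-4.0190 N*m


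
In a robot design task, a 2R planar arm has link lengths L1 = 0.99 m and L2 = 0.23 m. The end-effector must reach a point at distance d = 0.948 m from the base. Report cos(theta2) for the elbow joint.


cos(th2) = (d^2 - L1^2 - L2^2)/(2*L1*L2) = (0.948^2 - 0.99^2 - 0.23^2)/(2*0.99*0.23) = -0.2949

-0.2949


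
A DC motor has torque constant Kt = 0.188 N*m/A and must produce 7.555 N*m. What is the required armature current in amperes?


I = tau / Kt = 7.555/0.188 = 40.1862

40.1862 A


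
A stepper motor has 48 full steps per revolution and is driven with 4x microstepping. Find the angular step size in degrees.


step = 360/(48*4) = 360/192 = 1.8750

1.8750 degrees


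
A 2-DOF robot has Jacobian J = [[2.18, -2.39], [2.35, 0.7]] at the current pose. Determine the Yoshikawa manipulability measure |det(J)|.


det(J) = 2.18*0.7 - (-2.39)*(2.35) = 7.1425
|det(J)| = 7.1425

7.1425


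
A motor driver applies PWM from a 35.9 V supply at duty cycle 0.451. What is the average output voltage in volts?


V_avg = V_supply * D = 35.9*0.451 = 16.1909

16.1909 V


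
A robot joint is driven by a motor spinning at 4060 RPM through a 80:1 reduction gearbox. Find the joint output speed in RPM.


omega_joint = omega_motor / N = 4060 / 80 = 50.7500

50.7500 RPM


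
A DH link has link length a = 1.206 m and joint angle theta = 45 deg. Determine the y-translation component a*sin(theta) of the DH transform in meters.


a*sin(theta) = 1.206*sin(45 deg) = 0.8528

0.8528 m


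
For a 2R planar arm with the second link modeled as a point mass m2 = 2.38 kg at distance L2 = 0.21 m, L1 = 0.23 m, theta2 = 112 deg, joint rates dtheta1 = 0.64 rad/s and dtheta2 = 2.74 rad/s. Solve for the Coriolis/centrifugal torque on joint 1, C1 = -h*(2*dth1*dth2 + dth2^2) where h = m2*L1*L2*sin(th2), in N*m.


h = m2*L1*L2*sin(th2) = 2.38*0.23*0.21*sin(112 deg) = 0.106583
C1 = -h*(2*0.64*2.74 + 2.74^2) = -0.106583*11.0148 = -1.1740

-1.1740 N*m


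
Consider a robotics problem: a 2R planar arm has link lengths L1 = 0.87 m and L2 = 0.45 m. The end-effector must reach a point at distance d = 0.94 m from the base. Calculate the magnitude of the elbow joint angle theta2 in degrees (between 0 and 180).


cos(th2) = (d^2 - L1^2 - L2^2)/(2*L1*L2) = (0.94^2 - 0.87^2 - 0.45^2)/(2*0.87*0.45) = -0.09680715
th2 = acos(-0.09680715) = 95.5553 deg

95.5553 degrees


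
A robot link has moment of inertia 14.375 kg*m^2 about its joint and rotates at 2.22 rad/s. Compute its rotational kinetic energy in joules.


KE = (1/2)*I*omega^2 = 0.5*14.375*2.22^2 = 35.4229

35.4229 J


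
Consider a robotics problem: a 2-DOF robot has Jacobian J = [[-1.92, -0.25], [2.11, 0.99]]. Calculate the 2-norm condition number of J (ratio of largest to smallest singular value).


JJ^T eigenvalues: trace(JJ^T) = 9.1811, det(JJ^T) = det(J)^2 = 1.88595289
s_max^2 = (9.1811 + sqrt(76.74878565))/2 = 8.97086921
s_min^2 = (9.1811 - sqrt(76.74878565))/2 = 0.21023079
kappa = s_max/s_min = sqrt(8.97086921/0.21023079) = 6.5323

6.5323


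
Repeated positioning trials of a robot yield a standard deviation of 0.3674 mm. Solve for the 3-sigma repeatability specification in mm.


repeatability = 3*sigma = 3*0.3674 = 1.1022

1.1022 mm


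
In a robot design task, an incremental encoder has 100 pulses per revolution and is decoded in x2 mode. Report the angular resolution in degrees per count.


resolution = 360 / (PPR * 2) = 360 / 200 = 1.8000

1.8000 degrees


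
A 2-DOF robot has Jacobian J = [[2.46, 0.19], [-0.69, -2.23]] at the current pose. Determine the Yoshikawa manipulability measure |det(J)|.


det(J) = 2.46*-2.23 - (0.19)*(-0.69) = -5.3547
|det(J)| = 5.3547

5.3547


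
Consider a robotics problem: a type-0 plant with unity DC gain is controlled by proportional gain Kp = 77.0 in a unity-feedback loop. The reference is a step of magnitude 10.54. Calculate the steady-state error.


e_ss = R/(1 + Kp) = 10.54/(1 + 77.0) = 10.54/78.0000 = 0.1351

0.1351


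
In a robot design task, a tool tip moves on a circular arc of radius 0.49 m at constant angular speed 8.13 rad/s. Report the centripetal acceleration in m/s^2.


a_c = omega^2 * r = 8.13^2 * 0.49 = 32.3875

32.3875 m/s^2


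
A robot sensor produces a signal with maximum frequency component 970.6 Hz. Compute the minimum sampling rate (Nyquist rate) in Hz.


f_s,min = 2*f_max = 2*970.6 = 1941.2000

1941.2000 Hz


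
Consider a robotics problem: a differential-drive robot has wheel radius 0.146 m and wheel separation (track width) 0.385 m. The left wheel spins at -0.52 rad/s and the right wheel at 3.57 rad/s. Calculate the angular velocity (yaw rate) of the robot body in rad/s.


omega = r*(wR - wL)/L = 0.146*(3.57 - (-0.52))/0.385 = 1.5510

1.5510 rad/s


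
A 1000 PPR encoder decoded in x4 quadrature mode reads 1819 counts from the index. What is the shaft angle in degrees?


angle = counts * 360 / (PPR*4) = 1819 * 360 / 4000 = 163.7100

163.7100 degrees


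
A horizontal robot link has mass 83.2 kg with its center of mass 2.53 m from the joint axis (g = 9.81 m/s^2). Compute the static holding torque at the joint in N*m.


tau = m*g*L = 83.2 * 9.81 * 2.53 = 2064.9658

2064.9658 N*m


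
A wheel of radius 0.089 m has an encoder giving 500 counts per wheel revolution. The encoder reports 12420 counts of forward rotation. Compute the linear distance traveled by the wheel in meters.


revs = 12420/500 = 24.840000
d = revs * 2*pi*r = 24.840000 * 2*pi*0.089 = 13.8906

13.8906 m


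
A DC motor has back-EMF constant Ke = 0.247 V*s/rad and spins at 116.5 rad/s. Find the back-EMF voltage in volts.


V_emf = Ke * omega = 0.247*116.5 = 28.7755

28.7755 V


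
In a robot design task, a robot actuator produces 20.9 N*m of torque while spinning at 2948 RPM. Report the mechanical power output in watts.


omega = 2948 * 2*pi/60 = 308.713838 rad/s
P = tau * omega = 20.9 * 308.713838 = 6452.1192

6452.1192 W


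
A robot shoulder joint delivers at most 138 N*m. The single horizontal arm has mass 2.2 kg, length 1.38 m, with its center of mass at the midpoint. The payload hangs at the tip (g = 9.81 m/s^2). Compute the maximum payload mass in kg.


tau_arm = m_arm*g*(L/2) = 2.2*9.81*1.38/2 = 14.8916 N*m
tau_payload = tau_max - tau_arm = 138 - 14.8916 = 123.1084
m_payload = tau_payload / (g*L) = 123.1084 / (9.81*1.38) = 9.0937

9.0937 kg


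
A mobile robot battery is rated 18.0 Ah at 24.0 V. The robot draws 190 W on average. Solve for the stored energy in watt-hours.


E = capacity * V = 18.0*24.0 = 432.0000

432.0000 Wh


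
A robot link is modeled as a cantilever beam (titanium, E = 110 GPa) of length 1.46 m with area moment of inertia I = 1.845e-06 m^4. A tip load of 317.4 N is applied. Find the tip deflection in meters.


delta = F*L^3/(3*E*I) = 317.4*1.46^3/(3*1.100e+11*1.845e-06)
      = 987.7919664/608850 = 0.0016

0.0016 m


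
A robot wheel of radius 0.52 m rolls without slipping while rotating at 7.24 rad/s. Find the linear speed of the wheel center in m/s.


v = omega * r = 7.24 * 0.52 = 3.7648

3.7648 m/s


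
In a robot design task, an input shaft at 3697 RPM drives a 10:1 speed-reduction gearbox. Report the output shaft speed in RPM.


omega_out = omega_in / N = 3697 / 10 = 369.7000

369.7000 RPM


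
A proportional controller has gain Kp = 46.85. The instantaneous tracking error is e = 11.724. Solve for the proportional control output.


u_P = Kp * e = 46.85 * 11.724 = 549.2694

549.2694


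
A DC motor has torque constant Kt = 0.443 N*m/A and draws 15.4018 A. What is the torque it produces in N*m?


tau = Kt * I = 0.443*15.4018 = 6.8230

6.8230 N*m


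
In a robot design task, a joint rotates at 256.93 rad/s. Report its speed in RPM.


RPM = 256.93 * 60/(2*pi) = 2453.5008

2453.5008 RPM


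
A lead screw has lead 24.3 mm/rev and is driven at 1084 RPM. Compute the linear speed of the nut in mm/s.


v = lead * (RPM/60) = 24.3*1084/60 = 439.0200

439.0200 mm/s


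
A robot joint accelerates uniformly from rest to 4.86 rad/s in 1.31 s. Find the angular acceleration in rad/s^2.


alpha = delta_omega / t = 4.86 / 1.31 = 3.7099

3.7099 rad/s^2


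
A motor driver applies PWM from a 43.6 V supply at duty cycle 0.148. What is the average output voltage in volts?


V_avg = V_supply * D = 43.6*0.148 = 6.4528

6.4528 V


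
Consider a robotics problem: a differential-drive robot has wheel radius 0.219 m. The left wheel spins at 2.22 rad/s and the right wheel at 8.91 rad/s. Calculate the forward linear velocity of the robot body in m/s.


v = r*(wR + wL)/2 = 0.219*(8.91 + 2.22)/2 = 1.2187

1.2187 m/s


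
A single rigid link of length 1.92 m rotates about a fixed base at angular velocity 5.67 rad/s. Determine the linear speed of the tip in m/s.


v = L*omega = 1.92 * 5.67 = 10.8864

10.8864 m/s


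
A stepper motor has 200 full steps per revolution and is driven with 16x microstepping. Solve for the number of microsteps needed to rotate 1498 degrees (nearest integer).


step_size = 360/(200*16) = 360/3200 = 0.112500 deg
n = 1498/(360/3200) = 1498*3200/360 = 13315.5556 -> 13316

13316 steps


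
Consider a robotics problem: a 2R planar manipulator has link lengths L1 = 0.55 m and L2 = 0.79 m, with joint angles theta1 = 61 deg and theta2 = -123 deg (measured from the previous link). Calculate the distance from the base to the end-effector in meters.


x = L1*cos(th1) + L2*cos(th1+th2) = 0.637528
y = L1*sin(th1) + L2*sin(th1+th2) = -0.216488
d = sqrt(x^2 + y^2) = sqrt(0.406442 + 0.046867) = 0.6733

0.6733 m


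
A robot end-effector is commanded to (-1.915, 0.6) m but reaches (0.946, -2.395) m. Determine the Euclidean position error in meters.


dx = 0.946 - (-1.915) = 2.8610, dy = -2.395 - (0.6) = -2.9950
err = sqrt(8.185321 + 8.970025) = 4.1419

4.1419 m


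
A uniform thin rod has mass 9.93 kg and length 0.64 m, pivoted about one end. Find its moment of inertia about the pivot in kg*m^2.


I = (1/3)*m*L^2 = (1/3)*9.93*0.64^2 = 1.3558

1.3558 kg*m^2


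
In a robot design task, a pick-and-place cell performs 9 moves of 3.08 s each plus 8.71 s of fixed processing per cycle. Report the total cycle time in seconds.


T = 9*3.08 + 8.71 = 36.4300

36.4300 s


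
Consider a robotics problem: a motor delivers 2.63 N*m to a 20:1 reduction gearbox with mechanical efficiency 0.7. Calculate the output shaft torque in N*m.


tau_out = tau_in * N * eta = 2.63 * 20 * 0.7 = 36.8200

36.8200 N*m


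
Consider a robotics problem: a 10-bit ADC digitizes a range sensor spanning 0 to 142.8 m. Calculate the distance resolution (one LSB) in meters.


res = range / 2^n = 142.8/2^10 = 142.8/1024 = 0.1395

0.1395 m


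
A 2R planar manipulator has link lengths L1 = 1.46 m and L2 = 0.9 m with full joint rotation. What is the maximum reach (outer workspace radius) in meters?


r_max = L1 + L2 = 1.46 + 0.9 = 2.3600

2.3600 m


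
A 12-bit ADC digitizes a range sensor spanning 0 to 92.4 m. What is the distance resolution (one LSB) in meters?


res = range / 2^n = 92.4/2^12 = 92.4/4096 = 0.0226

0.0226 m


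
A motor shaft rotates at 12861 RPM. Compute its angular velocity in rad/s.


omega = 12861 * 2*pi/60 = 1346.8008

1346.8008 rad/s


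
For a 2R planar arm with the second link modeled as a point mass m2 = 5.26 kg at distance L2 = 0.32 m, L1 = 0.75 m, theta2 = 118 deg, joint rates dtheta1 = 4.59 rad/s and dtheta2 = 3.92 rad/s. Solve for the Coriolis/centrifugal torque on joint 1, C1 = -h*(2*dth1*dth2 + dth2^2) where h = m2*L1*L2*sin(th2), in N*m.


h = m2*L1*L2*sin(th2) = 5.26*0.75*0.32*sin(118 deg) = 1.114633
C1 = -h*(2*4.59*3.92 + 3.92^2) = -1.114633*51.3520 = -57.2386

-57.2386 N*m


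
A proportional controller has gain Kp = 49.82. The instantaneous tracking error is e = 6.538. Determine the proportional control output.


u_P = Kp * e = 49.82 * 6.538 = 325.7232

325.7232


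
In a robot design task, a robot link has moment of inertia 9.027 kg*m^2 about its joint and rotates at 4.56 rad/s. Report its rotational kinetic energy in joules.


KE = (1/2)*I*omega^2 = 0.5*9.027*4.56^2 = 93.8519

93.8519 J


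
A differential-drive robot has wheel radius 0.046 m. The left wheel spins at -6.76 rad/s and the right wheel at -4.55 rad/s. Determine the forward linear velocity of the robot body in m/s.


v = r*(wR + wL)/2 = 0.046*(-4.55 + -6.76)/2 = -0.2601

-0.2601 m/s


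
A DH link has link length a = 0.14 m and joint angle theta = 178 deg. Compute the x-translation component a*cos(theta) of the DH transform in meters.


a*cos(theta) = 0.14*cos(178 deg) = -0.1399

-0.1399 m


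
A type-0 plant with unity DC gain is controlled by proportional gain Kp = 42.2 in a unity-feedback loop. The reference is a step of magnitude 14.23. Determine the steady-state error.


e_ss = R/(1 + Kp) = 14.23/(1 + 42.2) = 14.23/43.2000 = 0.3294

0.3294


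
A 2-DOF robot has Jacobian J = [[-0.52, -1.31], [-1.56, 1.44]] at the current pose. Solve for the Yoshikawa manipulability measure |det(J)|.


det(J) = -0.52*1.44 - (-1.31)*(-1.56) = -2.7924
|det(J)| = 2.7924

2.7924


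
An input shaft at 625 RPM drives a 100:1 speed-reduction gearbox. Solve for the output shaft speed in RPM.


omega_out = omega_in / N = 625 / 100 = 6.2500

6.2500 RPM


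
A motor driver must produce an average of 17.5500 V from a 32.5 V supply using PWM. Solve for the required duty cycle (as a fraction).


D = V_avg/V_supply = 17.5500/32.5 = 0.5400

0.5400


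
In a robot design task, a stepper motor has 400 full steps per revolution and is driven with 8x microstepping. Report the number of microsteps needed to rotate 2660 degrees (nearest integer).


step_size = 360/(400*8) = 360/3200 = 0.112500 deg
n = 2660/(360/3200) = 2660*3200/360 = 23644.4444 -> 23644

23644 steps


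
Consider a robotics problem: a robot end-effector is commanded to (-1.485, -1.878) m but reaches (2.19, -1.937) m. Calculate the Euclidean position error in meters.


dx = 2.19 - (-1.485) = 3.6750, dy = -1.937 - (-1.878) = -0.0590
err = sqrt(13.505625 + 0.003481) = 3.6755

3.6755 m


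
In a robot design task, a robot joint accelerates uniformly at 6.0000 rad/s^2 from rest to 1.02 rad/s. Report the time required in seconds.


t = delta_omega / alpha = 1.02 / 6.0000 = 0.1700

0.1700 s


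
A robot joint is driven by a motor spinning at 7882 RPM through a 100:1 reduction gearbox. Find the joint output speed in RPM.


omega_joint = omega_motor / N = 7882 / 100 = 78.8200

78.8200 RPM


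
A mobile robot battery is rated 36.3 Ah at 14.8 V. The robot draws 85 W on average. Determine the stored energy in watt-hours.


E = capacity * V = 36.3*14.8 = 537.2400

537.2400 Wh


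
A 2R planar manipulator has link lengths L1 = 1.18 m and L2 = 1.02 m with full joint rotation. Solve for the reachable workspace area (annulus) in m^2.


r_max = L1 + L2 = 2.2000, r_min = |L1 - L2| = 0.1600
A = pi*(r_max^2 - r_min^2) = pi*(4.8400 - 0.0256) = 15.1249

15.1249 m^2


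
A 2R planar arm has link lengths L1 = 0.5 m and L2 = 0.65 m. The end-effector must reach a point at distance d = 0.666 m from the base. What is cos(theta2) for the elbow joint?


cos(th2) = (d^2 - L1^2 - L2^2)/(2*L1*L2) = (0.666^2 - 0.5^2 - 0.65^2)/(2*0.5*0.65) = -0.3522

-0.3522


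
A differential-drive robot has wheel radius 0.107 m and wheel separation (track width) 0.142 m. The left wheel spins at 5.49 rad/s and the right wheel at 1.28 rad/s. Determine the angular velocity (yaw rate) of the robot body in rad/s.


omega = r*(wR - wL)/L = 0.107*(1.28 - (5.49))/0.142 = -3.1723

-3.1723 rad/s


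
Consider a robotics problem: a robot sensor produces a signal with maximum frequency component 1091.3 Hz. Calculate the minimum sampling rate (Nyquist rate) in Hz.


f_s,min = 2*f_max = 2*1091.3 = 2182.6000

2182.6000 Hz


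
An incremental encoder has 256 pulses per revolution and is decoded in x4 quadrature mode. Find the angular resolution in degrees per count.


resolution = 360 / (PPR * 4) = 360 / 1024 = 0.3516

0.3516 degrees


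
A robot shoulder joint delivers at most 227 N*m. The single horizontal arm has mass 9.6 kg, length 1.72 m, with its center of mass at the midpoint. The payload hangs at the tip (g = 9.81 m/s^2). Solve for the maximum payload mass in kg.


tau_arm = m_arm*g*(L/2) = 9.6*9.81*1.72/2 = 80.9914 N*m
tau_payload = tau_max - tau_arm = 227 - 80.9914 = 146.0086
m_payload = tau_payload / (g*L) = 146.0086 / (9.81*1.72) = 8.6533

8.6533 kg


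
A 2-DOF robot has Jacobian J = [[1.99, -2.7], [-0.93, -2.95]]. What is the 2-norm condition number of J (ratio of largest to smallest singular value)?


JJ^T eigenvalues: trace(JJ^T) = 20.8175, det(JJ^T) = det(J)^2 = 70.24954225
s_max^2 = (20.8175 + sqrt(152.37013725))/2 = 16.58066496
s_min^2 = (20.8175 - sqrt(152.37013725))/2 = 4.23683504
kappa = s_max/s_min = sqrt(16.58066496/4.23683504) = 1.9782

1.9782


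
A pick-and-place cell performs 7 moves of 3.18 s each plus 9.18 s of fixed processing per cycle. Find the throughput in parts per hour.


T_cycle = 7*3.18 + 9.18 = 31.4400 s
rate = 3600/T = 114.5038

114.5038 parts/hour


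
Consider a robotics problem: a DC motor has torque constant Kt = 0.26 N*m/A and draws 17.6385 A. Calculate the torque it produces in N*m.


tau = Kt * I = 0.26*17.6385 = 4.5860

4.5860 N*m


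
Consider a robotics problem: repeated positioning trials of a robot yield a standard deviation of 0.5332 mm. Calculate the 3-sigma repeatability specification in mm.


repeatability = 3*sigma = 3*0.5332 = 1.5996

1.5996 mm


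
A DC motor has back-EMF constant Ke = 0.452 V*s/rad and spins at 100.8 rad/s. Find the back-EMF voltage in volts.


V_emf = Ke * omega = 0.452*100.8 = 45.5616

45.5616 V


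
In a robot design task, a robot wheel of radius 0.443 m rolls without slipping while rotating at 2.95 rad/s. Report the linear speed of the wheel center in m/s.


v = omega * r = 2.95 * 0.443 = 1.3069

1.3069 m/s


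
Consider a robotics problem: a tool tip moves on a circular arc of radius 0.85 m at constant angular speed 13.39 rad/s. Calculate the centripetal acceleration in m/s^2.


a_c = omega^2 * r = 13.39^2 * 0.85 = 152.3983

152.3983 m/s^2


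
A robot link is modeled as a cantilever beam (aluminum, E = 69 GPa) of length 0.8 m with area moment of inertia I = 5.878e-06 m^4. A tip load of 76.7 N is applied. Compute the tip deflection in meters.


delta = F*L^3/(3*E*I) = 76.7*0.8^3/(3*6.900e+10*5.878e-06)
      = 39.2704/1216746 = 3.2275e-05

3.2275e-05 m


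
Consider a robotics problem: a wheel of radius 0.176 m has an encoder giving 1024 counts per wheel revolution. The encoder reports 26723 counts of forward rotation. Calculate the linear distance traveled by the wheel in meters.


revs = 26723/1024 = 26.096680
d = revs * 2*pi*r = 26.096680 * 2*pi*0.176 = 28.8588

28.8588 m


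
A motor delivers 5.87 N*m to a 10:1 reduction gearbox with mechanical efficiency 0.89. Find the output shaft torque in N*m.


tau_out = tau_in * N * eta = 5.87 * 10 * 0.89 = 52.2430

52.2430 N*m


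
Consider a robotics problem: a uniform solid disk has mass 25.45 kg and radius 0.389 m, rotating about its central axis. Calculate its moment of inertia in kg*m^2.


I = (1/2)*m*R^2 = 0.5*25.45*0.389^2 = 1.9256

1.9256 kg*m^2


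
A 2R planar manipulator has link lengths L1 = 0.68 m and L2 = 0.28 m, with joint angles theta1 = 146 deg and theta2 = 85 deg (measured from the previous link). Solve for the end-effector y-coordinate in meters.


y = L1*sin(th1) + L2*sin(th1+th2) = 0.68*sin(146 deg) + 0.28*sin(231 deg) = 0.1627

0.1627 m


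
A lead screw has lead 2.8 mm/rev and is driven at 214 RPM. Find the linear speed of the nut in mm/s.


v = lead * (RPM/60) = 2.8*214/60 = 9.9867

9.9867 mm/s


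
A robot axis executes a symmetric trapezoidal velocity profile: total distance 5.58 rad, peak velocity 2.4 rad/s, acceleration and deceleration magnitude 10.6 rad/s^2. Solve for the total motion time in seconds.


t_acc = v/a = 2.4/10.6 = 0.226415 s
d_acc = v^2/(2a) = 0.271698 rad (each ramp)
d_cruise = 5.58 - 2*0.271698 = 5.036604 rad
t_cruise = 5.036604/2.4 = 2.098585 s
t_total = 2*0.226415 + 2.098585 = 2.5514

2.5514 s


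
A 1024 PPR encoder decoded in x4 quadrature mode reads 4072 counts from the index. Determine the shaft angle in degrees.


angle = counts * 360 / (PPR*4) = 4072 * 360 / 4096 = 357.8906

357.8906 degrees


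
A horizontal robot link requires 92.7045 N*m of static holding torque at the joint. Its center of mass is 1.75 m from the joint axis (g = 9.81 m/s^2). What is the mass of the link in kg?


m = tau / (g*L) = 92.7045 / (9.81 * 1.75) = 5.4000

5.4000 kg


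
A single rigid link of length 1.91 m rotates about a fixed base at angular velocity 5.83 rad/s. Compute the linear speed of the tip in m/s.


v = L*omega = 1.91 * 5.83 = 11.1353

11.1353 m/s


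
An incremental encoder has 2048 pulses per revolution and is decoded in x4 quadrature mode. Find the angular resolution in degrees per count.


resolution = 360 / (PPR * 4) = 360 / 8192 = 0.0439

0.0439 degrees


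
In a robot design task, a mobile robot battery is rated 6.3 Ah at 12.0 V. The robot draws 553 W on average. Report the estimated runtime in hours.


E = 6.3*12.0 = 75.6000 Wh
t = E/P = 75.6000/553 = 0.1367

0.1367 hours


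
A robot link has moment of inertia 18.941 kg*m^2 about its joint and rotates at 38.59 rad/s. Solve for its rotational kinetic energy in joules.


KE = (1/2)*I*omega^2 = 0.5*18.941*38.59^2 = 14103.3559

14103.3559 J


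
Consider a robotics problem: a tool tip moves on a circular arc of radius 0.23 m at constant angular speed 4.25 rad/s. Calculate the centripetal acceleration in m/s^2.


a_c = omega^2 * r = 4.25^2 * 0.23 = 4.1544

4.1544 m/s^2


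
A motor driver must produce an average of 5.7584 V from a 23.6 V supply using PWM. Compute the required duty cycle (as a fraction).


D = V_avg/V_supply = 5.7584/23.6 = 0.2440

0.2440


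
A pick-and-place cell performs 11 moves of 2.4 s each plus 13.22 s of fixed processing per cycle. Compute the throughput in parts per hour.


T_cycle = 11*2.4 + 13.22 = 39.6200 s
rate = 3600/T = 90.8632

90.8632 parts/hour


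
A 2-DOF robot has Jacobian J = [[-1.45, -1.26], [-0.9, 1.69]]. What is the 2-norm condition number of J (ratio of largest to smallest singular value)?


JJ^T eigenvalues: trace(JJ^T) = 7.3562, det(JJ^T) = det(J)^2 = 12.84864025
s_max^2 = (7.3562 + sqrt(2.71911744))/2 = 4.50258733
s_min^2 = (7.3562 - sqrt(2.71911744))/2 = 2.85361267
kappa = s_max/s_min = sqrt(4.50258733/2.85361267) = 1.2561

1.2561


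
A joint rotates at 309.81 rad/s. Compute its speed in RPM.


RPM = 309.81 * 60/(2*pi) = 2958.4676

2958.4676 RPM


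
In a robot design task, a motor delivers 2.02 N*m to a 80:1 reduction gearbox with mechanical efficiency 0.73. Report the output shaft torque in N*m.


tau_out = tau_in * N * eta = 2.02 * 80 * 0.73 = 117.9680

117.9680 N*m


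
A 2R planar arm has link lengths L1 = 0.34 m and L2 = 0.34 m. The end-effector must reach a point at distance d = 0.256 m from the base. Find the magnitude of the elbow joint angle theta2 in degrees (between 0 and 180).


cos(th2) = (d^2 - L1^2 - L2^2)/(2*L1*L2) = (0.256^2 - 0.34^2 - 0.34^2)/(2*0.34*0.34) = -0.71653979
th2 = acos(-0.71653979) = 135.7695 deg

135.7695 degrees


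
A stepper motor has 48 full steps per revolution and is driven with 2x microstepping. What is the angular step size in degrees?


step = 360/(48*2) = 360/96 = 3.7500

3.7500 degrees


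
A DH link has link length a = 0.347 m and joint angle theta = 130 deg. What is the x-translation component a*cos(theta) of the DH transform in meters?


a*cos(theta) = 0.347*cos(130 deg) = -0.2230

-0.2230 m


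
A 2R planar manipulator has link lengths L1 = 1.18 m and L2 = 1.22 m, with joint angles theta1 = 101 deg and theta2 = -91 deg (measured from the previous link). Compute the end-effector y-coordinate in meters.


y = L1*sin(th1) + L2*sin(th1+th2) = 1.18*sin(101 deg) + 1.22*sin(10 deg) = 1.3702

1.3702 m


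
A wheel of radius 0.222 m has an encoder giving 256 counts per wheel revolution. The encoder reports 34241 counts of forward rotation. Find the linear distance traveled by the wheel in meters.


revs = 34241/256 = 133.753906
d = revs * 2*pi*r = 133.753906 * 2*pi*0.222 = 186.5689

186.5689 m


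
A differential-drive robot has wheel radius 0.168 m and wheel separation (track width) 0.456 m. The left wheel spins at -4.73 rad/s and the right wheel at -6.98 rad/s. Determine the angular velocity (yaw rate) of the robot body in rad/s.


omega = r*(wR - wL)/L = 0.168*(-6.98 - (-4.73))/0.456 = -0.8289

-0.8289 rad/s


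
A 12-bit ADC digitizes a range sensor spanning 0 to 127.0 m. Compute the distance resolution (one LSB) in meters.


res = range / 2^n = 127.0/2^12 = 127.0/4096 = 0.0310

0.0310 m


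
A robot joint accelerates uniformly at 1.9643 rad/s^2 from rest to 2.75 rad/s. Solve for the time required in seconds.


t = delta_omega / alpha = 2.75 / 1.9643 = 1.4000

1.4000 s


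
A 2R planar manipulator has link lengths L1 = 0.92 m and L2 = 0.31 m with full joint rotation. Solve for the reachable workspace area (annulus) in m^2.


r_max = L1 + L2 = 1.2300, r_min = |L1 - L2| = 0.6100
A = pi*(r_max^2 - r_min^2) = pi*(1.5129 - 0.3721) = 3.5839

3.5839 m^2


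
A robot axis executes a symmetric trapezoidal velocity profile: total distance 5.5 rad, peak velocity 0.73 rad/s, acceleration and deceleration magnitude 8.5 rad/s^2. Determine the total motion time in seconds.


t_acc = v/a = 0.73/8.5 = 0.085882 s
d_acc = v^2/(2a) = 0.031347 rad (each ramp)
d_cruise = 5.5 - 2*0.031347 = 5.437306 rad
t_cruise = 5.437306/0.73 = 7.448364 s
t_total = 2*0.085882 + 7.448364 = 7.6201

7.6201 s


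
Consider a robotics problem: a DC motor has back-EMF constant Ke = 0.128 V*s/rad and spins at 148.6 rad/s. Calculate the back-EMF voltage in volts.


V_emf = Ke * omega = 0.128*148.6 = 19.0208

19.0208 V


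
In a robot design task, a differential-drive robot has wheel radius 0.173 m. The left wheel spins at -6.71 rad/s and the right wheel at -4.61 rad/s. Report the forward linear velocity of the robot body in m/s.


v = r*(wR + wL)/2 = 0.173*(-4.61 + -6.71)/2 = -0.9792

-0.9792 m/s


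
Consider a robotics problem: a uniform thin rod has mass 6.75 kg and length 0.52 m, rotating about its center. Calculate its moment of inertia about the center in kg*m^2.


I = (1/12)*m*L^2 = (1/12)*6.75*0.52^2 = 0.1521

0.1521 kg*m^2


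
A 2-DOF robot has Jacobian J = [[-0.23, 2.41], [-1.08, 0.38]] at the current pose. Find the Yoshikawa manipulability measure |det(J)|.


det(J) = -0.23*0.38 - (2.41)*(-1.08) = 2.5154
|det(J)| = 2.5154

2.5154


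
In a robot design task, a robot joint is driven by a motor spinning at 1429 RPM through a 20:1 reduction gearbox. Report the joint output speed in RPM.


omega_joint = omega_motor / N = 1429 / 20 = 71.4500

71.4500 RPM


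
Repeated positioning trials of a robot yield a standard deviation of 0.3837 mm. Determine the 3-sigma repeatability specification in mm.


repeatability = 3*sigma = 3*0.3837 = 1.1511

1.1511 mm


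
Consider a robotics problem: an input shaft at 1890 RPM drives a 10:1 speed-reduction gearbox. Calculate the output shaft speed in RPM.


omega_out = omega_in / N = 1890 / 10 = 189.0000

189.0000 RPM


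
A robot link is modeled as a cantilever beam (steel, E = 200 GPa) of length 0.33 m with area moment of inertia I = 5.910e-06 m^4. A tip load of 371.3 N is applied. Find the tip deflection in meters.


delta = F*L^3/(3*E*I) = 371.3*0.33^3/(3*2.000e+11*5.910e-06)
      = 13.3434081/3546000 = 3.7629e-06

3.7629e-06 m
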